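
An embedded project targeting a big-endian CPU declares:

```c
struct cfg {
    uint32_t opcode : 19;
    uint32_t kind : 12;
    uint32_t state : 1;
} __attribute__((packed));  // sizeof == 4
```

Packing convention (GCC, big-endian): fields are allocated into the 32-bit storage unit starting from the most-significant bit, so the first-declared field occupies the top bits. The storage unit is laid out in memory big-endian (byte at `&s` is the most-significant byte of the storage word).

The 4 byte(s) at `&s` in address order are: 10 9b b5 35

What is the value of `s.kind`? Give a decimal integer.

[0]=0x10 [1]=0x9b [2]=0xb5 [3]=0x35 (big-endian) → word 0x109bb535
opcode [13+:19] = (word>>13) & 0x7ffff = 34013
kind [1+:12] = (word>>1) & 0xfff = 2714  ←
state [0+:1] = (word>>0) & 0x1 = 1

2714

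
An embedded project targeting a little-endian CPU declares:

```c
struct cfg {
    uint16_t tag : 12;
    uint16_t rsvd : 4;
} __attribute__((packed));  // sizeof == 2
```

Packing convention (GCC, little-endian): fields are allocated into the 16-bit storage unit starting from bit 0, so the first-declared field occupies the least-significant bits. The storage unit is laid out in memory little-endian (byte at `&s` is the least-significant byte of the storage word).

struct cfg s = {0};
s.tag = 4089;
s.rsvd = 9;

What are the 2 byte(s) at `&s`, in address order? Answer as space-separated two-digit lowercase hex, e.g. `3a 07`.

tag:12 = 4089 → 0xff9 << 0 → word 0x0ff9
rsvd:4 = 9 → 0x9 << 12 → word 0x9ff9
word = 0x9ff9 → little-endian bytes:
  [0]=0xf9  [1]=0x9f

f9 9f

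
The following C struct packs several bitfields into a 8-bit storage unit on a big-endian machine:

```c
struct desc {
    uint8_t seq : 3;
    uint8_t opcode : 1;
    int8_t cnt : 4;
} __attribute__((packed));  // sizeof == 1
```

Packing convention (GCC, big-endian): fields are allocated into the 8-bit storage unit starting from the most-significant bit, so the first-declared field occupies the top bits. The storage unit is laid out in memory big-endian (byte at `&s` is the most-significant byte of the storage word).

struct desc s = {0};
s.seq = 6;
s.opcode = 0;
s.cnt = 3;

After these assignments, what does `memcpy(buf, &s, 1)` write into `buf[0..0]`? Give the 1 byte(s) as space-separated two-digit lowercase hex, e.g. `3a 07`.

[5+:3] seq=6 & 0x7 = 0x6; word=0xc0
[4+:1] opcode=0 & 0x1 = 0x0; word=0xc0
[0+:4] cnt=3 & 0xf = 0x3; word=0xc3
word = 0xc3 → big-endian bytes:
  [0]=0xc3

c3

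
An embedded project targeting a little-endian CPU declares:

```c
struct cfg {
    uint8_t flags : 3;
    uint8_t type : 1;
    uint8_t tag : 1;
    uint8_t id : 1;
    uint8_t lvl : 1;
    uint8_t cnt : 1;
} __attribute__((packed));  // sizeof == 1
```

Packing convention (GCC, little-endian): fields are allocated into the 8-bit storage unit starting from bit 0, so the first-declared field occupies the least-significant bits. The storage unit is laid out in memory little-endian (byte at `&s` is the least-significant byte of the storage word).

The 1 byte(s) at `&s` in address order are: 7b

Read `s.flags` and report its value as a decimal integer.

[0]=0x7b (little-endian) → word 0x7b
flags:3 @ bit 0 → (0x7b>>0)&0x7 = 0x3  ←
type:1 @ bit 3 → (0x7b>>3)&0x1 = 0x1
tag:1 @ bit 4 → (0x7b>>4)&0x1 = 0x1
id:1 @ bit 5 → (0x7b>>5)&0x1 = 0x1
lvl:1 @ bit 6 → (0x7b>>6)&0x1 = 0x1
cnt:1 @ bit 7 → (0x7b>>7)&0x1 = 0x0

3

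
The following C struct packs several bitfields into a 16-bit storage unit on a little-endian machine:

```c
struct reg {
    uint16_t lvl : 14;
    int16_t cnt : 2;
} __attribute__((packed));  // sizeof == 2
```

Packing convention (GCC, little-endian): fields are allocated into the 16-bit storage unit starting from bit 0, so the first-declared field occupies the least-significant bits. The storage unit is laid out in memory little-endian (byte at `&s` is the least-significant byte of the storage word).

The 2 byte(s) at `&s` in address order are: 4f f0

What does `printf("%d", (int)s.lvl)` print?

12367

[0]=0x4f [1]=0xf0 (little-endian) → word 0xf04f
lvl [0+:14] = (word>>0) & 0x3fff = 12367  ←
cnt [14+:2] = (word>>14) & 0x3 = 3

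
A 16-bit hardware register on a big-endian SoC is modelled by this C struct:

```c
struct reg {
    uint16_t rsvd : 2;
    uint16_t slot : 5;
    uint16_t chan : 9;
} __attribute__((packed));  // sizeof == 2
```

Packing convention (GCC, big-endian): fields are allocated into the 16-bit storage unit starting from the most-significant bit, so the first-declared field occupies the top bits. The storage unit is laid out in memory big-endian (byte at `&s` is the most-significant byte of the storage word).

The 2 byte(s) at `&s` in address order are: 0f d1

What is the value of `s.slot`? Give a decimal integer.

[0]=0x0f [1]=0xd1 (big-endian) → word 0x0fd1
rsvd [14+:2] = (word>>14) & 0x3 = 0
slot [9+:5] = (word>>9) & 0x1f = 7  ←
chan [0+:9] = (word>>0) & 0x1ff = 465

7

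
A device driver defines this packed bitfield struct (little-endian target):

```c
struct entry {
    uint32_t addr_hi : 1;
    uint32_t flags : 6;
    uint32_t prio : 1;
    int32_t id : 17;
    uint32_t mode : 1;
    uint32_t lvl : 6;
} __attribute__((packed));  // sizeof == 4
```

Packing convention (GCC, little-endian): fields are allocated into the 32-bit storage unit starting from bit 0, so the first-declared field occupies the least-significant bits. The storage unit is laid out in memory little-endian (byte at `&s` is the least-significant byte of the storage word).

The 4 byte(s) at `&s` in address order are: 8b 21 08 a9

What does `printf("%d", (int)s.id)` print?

[0]=0x8b [1]=0x21 [2]=0x08 [3]=0xa9 (little-endian) → word 0xa908218b
addr_hi:1 @ bit 0 → (0xa908218b>>0)&0x1 = 0x1
flags:6 @ bit 1 → (0xa908218b>>1)&0x3f = 0x5
prio:1 @ bit 7 → (0xa908218b>>7)&0x1 = 0x1
id:17 @ bit 8 → (0xa908218b>>8)&0x1ffff = 0x10821  ←
mode:1 @ bit 25 → (0xa908218b>>25)&0x1 = 0x0
lvl:6 @ bit 26 → (0xa908218b>>26)&0x3f = 0x2a
id signed 17b, MSB=1: 67617 - 131072 = -63455

-63455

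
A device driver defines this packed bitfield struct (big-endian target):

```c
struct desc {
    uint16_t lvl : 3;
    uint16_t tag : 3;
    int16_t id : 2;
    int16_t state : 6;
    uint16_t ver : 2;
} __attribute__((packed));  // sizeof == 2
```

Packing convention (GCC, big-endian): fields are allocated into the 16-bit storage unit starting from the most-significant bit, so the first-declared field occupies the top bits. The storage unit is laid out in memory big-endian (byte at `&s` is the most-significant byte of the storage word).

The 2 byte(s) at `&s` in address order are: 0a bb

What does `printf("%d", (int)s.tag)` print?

[0]=0x0a [1]=0xbb (big-endian) → word 0x0abb
lvl:3 @ bit 13 → (0x0abb>>13)&0x7 = 0x0
tag:3 @ bit 10 → (0x0abb>>10)&0x7 = 0x2  ←
id:2 @ bit 8 → (0x0abb>>8)&0x3 = 0x2
state:6 @ bit 2 → (0x0abb>>2)&0x3f = 0x2e
ver:2 @ bit 0 → (0x0abb>>0)&0x3 = 0x3

2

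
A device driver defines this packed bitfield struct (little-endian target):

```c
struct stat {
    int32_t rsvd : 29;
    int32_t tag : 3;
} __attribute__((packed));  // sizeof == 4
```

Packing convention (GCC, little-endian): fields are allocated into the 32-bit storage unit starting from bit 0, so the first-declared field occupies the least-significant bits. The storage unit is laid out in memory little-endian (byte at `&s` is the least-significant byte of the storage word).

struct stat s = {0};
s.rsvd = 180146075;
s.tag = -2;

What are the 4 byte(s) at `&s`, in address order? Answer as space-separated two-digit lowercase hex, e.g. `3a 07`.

9b cf bc ca

[0+:29] rsvd=180146075 & 0x1fffffff = 0xabccf9b; word=0x0abccf9b
[29+:3] tag=-2 & 0x7 = 0x6; word=0xcabccf9b
word = 0xcabccf9b → little-endian bytes:
  [0]=0x9b  [1]=0xcf  [2]=0xbc  [3]=0xca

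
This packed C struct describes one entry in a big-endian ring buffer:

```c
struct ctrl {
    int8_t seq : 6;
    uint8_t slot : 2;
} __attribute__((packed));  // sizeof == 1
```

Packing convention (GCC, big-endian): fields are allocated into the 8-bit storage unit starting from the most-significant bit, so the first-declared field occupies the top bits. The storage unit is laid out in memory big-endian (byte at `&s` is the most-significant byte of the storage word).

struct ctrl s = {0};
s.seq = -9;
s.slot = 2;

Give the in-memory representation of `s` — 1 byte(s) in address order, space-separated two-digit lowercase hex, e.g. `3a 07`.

seq (6b) val=-9 bits=0x37 at bit 2: 0xdc
slot (2b) val=2 bits=0x2 at bit 0: 0xde
word = 0xde → big-endian bytes:
  [0]=0xde

de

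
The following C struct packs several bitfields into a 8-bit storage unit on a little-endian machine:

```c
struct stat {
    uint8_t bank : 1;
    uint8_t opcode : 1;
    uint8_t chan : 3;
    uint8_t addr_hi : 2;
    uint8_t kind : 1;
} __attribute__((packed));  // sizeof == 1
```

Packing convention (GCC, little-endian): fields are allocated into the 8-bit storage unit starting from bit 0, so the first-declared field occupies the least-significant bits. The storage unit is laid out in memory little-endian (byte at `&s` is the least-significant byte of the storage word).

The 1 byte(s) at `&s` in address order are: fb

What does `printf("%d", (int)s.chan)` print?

[0]=0xfb (little-endian) → word 0xfb
bank [0+:1] = (word>>0) & 0x1 = 1
opcode [1+:1] = (word>>1) & 0x1 = 1
chan [2+:3] = (word>>2) & 0x7 = 6  ←
addr_hi [5+:2] = (word>>5) & 0x3 = 3
kind [7+:1] = (word>>7) & 0x1 = 1

6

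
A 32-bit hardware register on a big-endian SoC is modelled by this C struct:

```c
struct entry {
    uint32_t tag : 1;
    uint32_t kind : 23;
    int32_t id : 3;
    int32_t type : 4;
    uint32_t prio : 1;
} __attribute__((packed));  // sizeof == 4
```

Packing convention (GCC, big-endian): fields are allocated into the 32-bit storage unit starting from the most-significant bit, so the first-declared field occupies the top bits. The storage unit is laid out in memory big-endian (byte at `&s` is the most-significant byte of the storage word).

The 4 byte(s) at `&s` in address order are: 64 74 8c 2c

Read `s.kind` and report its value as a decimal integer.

[0]=0x64 [1]=0x74 [2]=0x8c [3]=0x2c (big-endian) → word 0x64748c2c
tag [31+:1] = (word>>31) & 0x1 = 0
kind [8+:23] = (word>>8) & 0x7fffff = 6583436  ←
id [5+:3] = (word>>5) & 0x7 = 1
type [1+:4] = (word>>1) & 0xf = 6
prio [0+:1] = (word>>0) & 0x1 = 0

6583436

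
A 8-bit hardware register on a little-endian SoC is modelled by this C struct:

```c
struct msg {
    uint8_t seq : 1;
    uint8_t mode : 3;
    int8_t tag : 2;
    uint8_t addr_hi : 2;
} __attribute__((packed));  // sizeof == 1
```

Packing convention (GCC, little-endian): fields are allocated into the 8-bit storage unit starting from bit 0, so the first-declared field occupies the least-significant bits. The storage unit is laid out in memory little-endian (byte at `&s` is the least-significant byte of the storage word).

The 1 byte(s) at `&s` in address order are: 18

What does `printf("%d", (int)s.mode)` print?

[0]=0x18 (little-endian) → word 0x18
seq [0+:1] = (word>>0) & 0x1 = 0
mode [1+:3] = (word>>1) & 0x7 = 4  ←
tag [4+:2] = (word>>4) & 0x3 = 1
addr_hi [6+:2] = (word>>6) & 0x3 = 0

4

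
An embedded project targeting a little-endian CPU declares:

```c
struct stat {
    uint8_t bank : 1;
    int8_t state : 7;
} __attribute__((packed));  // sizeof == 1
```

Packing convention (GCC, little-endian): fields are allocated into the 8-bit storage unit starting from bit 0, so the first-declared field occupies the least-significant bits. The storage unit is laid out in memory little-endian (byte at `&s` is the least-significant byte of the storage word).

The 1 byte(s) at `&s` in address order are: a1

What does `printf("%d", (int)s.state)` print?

[0]=0xa1 (little-endian) → word 0xa1
bank [0+:1] = (word>>0) & 0x1 = 1
state [1+:7] = (word>>1) & 0x7f = 80  ←
state signed 7b, MSB=1: 80 - 128 = -48

-48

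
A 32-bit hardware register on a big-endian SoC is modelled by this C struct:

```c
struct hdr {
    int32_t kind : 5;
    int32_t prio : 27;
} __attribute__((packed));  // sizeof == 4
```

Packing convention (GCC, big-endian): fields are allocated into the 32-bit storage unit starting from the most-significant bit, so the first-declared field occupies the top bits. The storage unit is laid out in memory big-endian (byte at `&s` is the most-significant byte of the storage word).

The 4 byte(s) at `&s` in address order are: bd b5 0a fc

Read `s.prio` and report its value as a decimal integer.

[0]=0xbd [1]=0xb5 [2]=0x0a [3]=0xfc (big-endian) → word 0xbdb50afc
kind [27+:5] = (word>>27) & 0x1f = 23
prio [0+:27] = (word>>0) & 0x7ffffff = 95750908  ←
prio signed 27b, MSB=1: 95750908 - 134217728 = -38466820

-38466820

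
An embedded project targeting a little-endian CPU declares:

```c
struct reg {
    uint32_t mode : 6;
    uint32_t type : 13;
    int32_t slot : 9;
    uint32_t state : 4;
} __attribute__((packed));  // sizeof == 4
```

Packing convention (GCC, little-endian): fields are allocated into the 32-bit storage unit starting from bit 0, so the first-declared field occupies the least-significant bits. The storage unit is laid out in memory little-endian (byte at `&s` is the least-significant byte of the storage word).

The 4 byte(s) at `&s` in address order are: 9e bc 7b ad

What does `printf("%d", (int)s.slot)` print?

[0]=0x9e [1]=0xbc [2]=0x7b [3]=0xad (little-endian) → word 0xad7bbc9e
mode [0+:6] = (word>>0) & 0x3f = 30
type [6+:13] = (word>>6) & 0x1fff = 3826
slot [19+:9] = (word>>19) & 0x1ff = 431  ←
state [28+:4] = (word>>28) & 0xf = 10
slot signed 9b, MSB=1: 431 - 512 = -81

-81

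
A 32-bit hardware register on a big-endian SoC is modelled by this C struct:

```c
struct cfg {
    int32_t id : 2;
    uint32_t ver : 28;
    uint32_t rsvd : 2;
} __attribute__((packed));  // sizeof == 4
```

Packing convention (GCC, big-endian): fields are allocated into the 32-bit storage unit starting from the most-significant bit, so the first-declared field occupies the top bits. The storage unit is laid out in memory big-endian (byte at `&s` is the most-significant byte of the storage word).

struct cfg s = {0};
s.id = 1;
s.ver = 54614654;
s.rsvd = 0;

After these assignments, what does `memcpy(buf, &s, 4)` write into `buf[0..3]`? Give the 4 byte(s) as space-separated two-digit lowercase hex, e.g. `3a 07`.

id:2 = 1 → 0x1 << 30 → word 0x40000000
ver:28 = 54614654 → 0x3415a7e << 2 → word 0x4d0569f8
rsvd:2 = 0 → 0x0 << 0 → word 0x4d0569f8
word = 0x4d0569f8 → big-endian bytes:
  [0]=0x4d  [1]=0x05  [2]=0x69  [3]=0xf8

4d 05 69 f8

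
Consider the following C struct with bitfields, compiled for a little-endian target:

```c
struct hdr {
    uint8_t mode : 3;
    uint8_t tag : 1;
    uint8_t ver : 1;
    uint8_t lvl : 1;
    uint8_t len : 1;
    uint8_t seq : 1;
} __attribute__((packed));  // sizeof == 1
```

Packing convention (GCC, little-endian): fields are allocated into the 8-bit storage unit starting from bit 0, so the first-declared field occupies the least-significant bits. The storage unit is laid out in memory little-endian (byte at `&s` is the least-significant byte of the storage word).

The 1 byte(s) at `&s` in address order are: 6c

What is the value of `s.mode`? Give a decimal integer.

4

[0]=0x6c (little-endian) → word 0x6c
mode:3 @ bit 0 → (0x6c>>0)&0x7 = 0x4  ←
tag:1 @ bit 3 → (0x6c>>3)&0x1 = 0x1
ver:1 @ bit 4 → (0x6c>>4)&0x1 = 0x0
lvl:1 @ bit 5 → (0x6c>>5)&0x1 = 0x1
len:1 @ bit 6 → (0x6c>>6)&0x1 = 0x1
seq:1 @ bit 7 → (0x6c>>7)&0x1 = 0x0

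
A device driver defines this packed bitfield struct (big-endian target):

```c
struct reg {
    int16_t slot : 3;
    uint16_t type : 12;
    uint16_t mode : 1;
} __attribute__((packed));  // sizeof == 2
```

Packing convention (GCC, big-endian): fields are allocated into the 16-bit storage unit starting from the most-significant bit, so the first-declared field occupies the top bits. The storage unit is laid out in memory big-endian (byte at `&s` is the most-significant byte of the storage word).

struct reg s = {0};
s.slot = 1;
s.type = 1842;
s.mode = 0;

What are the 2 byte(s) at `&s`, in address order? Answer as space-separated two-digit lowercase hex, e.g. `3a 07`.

2e 64

slot (3b) val=1 bits=0x1 at bit 13: 0x2000
type (12b) val=1842 bits=0x732 at bit 1: 0x2e64
mode (1b) val=0 bits=0x0 at bit 0: 0x2e64
word = 0x2e64 → big-endian bytes:
  [0]=0x2e  [1]=0x64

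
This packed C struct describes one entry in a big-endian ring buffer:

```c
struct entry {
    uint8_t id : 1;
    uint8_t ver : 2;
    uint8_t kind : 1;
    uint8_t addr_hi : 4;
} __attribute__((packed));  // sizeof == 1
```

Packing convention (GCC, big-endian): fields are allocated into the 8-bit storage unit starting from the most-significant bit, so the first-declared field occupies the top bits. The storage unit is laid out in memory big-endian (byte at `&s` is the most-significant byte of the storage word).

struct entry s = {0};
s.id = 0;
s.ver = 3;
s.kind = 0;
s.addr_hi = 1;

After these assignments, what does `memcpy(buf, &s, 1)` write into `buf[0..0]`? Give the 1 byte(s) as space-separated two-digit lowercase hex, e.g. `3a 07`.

61

id (1b) val=0 bits=0x0 at bit 7: 0x00
ver (2b) val=3 bits=0x3 at bit 5: 0x60
kind (1b) val=0 bits=0x0 at bit 4: 0x60
addr_hi (4b) val=1 bits=0x1 at bit 0: 0x61
word = 0x61 → big-endian bytes:
  [0]=0x61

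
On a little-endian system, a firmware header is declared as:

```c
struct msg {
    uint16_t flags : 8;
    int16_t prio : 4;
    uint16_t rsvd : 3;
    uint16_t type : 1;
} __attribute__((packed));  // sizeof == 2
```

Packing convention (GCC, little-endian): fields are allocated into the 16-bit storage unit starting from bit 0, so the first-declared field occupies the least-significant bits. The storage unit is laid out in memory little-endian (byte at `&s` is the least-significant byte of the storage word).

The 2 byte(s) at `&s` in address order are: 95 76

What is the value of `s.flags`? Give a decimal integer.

[0]=0x95 [1]=0x76 (little-endian) → word 0x7695
flags [0+:8] = (word>>0) & 0xff = 149  ←
prio [8+:4] = (word>>8) & 0xf = 6
rsvd [12+:3] = (word>>12) & 0x7 = 7
type [15+:1] = (word>>15) & 0x1 = 0

149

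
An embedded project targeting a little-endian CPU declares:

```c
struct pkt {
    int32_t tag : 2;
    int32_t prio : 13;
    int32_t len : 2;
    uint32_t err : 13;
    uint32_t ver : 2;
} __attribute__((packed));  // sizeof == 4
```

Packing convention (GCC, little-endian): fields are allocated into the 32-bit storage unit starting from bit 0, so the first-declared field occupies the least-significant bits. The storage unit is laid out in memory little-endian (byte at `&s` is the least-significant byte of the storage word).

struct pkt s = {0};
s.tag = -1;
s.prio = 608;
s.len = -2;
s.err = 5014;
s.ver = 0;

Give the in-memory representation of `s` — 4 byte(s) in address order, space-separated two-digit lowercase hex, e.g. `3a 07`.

83 09 2d 27

[0+:2] tag=-1 & 0x3 = 0x3; word=0x00000003
[2+:13] prio=608 & 0x1fff = 0x260; word=0x00000983
[15+:2] len=-2 & 0x3 = 0x2; word=0x00010983
[17+:13] err=5014 & 0x1fff = 0x1396; word=0x272d0983
[30+:2] ver=0 & 0x3 = 0x0; word=0x272d0983
word = 0x272d0983 → little-endian bytes:
  [0]=0x83  [1]=0x09  [2]=0x2d  [3]=0x27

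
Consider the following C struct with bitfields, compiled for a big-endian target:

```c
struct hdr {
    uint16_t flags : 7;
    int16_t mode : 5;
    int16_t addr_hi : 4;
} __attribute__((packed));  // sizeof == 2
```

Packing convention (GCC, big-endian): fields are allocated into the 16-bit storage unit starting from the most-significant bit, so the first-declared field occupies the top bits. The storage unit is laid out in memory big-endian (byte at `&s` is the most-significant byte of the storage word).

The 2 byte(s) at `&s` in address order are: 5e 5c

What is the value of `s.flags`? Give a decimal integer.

47

[0]=0x5e [1]=0x5c (big-endian) → word 0x5e5c
flags [9+:7] = (word>>9) & 0x7f = 47  ←
mode [4+:5] = (word>>4) & 0x1f = 5
addr_hi [0+:4] = (word>>0) & 0xf = 12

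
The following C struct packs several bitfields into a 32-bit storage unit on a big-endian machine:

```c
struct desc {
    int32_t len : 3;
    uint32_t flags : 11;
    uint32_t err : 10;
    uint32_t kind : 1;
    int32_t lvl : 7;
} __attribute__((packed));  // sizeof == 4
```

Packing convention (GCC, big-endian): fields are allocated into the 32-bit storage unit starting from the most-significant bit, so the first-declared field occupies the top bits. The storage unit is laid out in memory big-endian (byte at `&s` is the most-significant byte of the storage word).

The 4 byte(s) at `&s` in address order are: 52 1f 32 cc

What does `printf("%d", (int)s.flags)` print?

[0]=0x52 [1]=0x1f [2]=0x32 [3]=0xcc (big-endian) → word 0x521f32cc
len [29+:3] = (word>>29) & 0x7 = 2
flags [18+:11] = (word>>18) & 0x7ff = 1159  ←
err [8+:10] = (word>>8) & 0x3ff = 818
kind [7+:1] = (word>>7) & 0x1 = 1
lvl [0+:7] = (word>>0) & 0x7f = 76

1159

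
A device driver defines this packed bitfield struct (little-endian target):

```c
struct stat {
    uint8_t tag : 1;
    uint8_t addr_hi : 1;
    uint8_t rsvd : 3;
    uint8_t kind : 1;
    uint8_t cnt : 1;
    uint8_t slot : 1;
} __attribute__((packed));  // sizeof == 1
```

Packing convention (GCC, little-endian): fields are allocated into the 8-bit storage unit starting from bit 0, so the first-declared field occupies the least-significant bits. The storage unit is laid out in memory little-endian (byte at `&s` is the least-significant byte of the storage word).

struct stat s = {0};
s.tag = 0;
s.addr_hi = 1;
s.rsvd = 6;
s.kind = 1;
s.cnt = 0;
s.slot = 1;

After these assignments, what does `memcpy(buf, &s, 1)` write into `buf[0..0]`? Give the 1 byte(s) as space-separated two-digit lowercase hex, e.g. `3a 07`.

tag:1 = 0 → 0x0 << 0 → word 0x00
addr_hi:1 = 1 → 0x1 << 1 → word 0x02
rsvd:3 = 6 → 0x6 << 2 → word 0x1a
kind:1 = 1 → 0x1 << 5 → word 0x3a
cnt:1 = 0 → 0x0 << 6 → word 0x3a
slot:1 = 1 → 0x1 << 7 → word 0xba
word = 0xba → little-endian bytes:
  [0]=0xba

ba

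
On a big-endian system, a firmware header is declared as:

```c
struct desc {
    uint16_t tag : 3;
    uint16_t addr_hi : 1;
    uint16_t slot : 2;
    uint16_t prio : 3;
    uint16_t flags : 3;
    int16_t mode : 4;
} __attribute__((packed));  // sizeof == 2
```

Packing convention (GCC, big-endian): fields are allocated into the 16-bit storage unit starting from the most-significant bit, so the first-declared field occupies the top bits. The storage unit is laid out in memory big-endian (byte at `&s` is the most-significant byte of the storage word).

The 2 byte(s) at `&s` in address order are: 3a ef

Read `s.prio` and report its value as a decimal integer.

[0]=0x3a [1]=0xef (big-endian) → word 0x3aef
tag:3 @ bit 13 → (0x3aef>>13)&0x7 = 0x1
addr_hi:1 @ bit 12 → (0x3aef>>12)&0x1 = 0x1
slot:2 @ bit 10 → (0x3aef>>10)&0x3 = 0x2
prio:3 @ bit 7 → (0x3aef>>7)&0x7 = 0x5  ←
flags:3 @ bit 4 → (0x3aef>>4)&0x7 = 0x6
mode:4 @ bit 0 → (0x3aef>>0)&0xf = 0xf

5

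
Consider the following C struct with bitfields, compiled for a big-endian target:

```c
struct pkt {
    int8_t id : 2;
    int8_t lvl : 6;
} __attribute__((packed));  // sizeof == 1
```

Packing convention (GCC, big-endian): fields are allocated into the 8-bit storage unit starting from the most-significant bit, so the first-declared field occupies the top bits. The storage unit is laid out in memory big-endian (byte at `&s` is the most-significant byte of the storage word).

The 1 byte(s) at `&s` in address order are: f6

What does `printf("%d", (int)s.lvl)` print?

-10

[0]=0xf6 (big-endian) → word 0xf6
id:2 @ bit 6 → (0xf6>>6)&0x3 = 0x3
lvl:6 @ bit 0 → (0xf6>>0)&0x3f = 0x36  ←
lvl signed 6b, MSB=1: 54 - 64 = -10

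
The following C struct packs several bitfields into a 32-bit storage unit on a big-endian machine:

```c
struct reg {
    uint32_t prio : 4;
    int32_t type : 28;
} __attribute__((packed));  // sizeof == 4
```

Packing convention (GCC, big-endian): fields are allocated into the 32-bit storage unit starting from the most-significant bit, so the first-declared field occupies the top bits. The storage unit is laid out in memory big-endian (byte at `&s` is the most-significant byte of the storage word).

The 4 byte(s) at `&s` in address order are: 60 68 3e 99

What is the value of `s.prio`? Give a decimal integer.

[0]=0x60 [1]=0x68 [2]=0x3e [3]=0x99 (big-endian) → word 0x60683e99
prio [28+:4] = (word>>28) & 0xf = 6  ←
type [0+:28] = (word>>0) & 0xfffffff = 6831769

6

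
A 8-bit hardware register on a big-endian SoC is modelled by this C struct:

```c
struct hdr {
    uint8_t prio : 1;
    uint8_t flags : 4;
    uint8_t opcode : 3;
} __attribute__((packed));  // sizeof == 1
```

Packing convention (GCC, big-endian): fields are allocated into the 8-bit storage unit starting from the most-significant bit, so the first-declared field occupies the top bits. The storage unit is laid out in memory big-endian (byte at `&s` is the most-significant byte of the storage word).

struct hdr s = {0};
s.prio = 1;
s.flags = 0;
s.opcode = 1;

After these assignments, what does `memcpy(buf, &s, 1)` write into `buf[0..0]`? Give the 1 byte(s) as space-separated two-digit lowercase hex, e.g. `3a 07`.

prio (1b) val=1 bits=0x1 at bit 7: 0x80
flags (4b) val=0 bits=0x0 at bit 3: 0x80
opcode (3b) val=1 bits=0x1 at bit 0: 0x81
word = 0x81 → big-endian bytes:
  [0]=0x81

81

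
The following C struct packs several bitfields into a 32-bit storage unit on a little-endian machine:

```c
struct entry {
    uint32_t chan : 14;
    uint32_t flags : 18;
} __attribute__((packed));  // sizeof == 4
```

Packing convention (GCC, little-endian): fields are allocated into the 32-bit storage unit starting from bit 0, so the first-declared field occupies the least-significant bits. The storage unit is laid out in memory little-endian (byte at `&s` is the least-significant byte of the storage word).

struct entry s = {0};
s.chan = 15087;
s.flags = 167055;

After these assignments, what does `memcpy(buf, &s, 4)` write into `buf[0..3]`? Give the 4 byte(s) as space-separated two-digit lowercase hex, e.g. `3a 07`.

chan:14 = 15087 → 0x3aef << 0 → word 0x00003aef
flags:18 = 167055 → 0x28c8f << 14 → word 0xa323faef
word = 0xa323faef → little-endian bytes:
  [0]=0xef  [1]=0xfa  [2]=0x23  [3]=0xa3

ef fa 23 a3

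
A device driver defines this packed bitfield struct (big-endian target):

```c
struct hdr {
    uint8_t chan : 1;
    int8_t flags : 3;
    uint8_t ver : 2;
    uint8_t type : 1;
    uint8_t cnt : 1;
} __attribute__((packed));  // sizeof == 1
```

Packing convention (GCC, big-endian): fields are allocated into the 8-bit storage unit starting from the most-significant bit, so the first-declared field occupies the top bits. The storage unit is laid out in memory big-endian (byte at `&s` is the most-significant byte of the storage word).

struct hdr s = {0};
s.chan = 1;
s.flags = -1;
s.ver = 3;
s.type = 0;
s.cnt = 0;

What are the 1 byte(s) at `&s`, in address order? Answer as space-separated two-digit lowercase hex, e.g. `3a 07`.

fc

chan (1b) val=1 bits=0x1 at bit 7: 0x80
flags (3b) val=-1 bits=0x7 at bit 4: 0xf0
ver (2b) val=3 bits=0x3 at bit 2: 0xfc
type (1b) val=0 bits=0x0 at bit 1: 0xfc
cnt (1b) val=0 bits=0x0 at bit 0: 0xfc
word = 0xfc → big-endian bytes:
  [0]=0xfc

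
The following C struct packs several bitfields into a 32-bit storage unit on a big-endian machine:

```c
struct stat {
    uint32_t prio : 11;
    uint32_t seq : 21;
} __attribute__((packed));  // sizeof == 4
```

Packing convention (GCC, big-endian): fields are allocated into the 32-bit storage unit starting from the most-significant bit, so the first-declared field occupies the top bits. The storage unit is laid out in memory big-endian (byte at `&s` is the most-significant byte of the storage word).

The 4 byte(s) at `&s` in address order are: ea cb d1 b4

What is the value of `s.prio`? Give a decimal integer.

[0]=0xea [1]=0xcb [2]=0xd1 [3]=0xb4 (big-endian) → word 0xeacbd1b4
prio [21+:11] = (word>>21) & 0x7ff = 1878  ←
seq [0+:21] = (word>>0) & 0x1fffff = 774580

1878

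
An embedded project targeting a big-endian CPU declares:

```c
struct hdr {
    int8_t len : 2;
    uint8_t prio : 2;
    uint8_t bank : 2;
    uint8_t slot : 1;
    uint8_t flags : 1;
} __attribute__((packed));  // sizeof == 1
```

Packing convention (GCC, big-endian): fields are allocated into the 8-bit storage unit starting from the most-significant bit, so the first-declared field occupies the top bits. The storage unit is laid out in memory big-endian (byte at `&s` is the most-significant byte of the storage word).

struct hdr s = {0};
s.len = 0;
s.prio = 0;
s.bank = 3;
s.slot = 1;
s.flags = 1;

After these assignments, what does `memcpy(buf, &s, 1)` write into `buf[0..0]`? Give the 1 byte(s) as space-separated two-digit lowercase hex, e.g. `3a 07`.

len (2b) val=0 bits=0x0 at bit 6: 0x00
prio (2b) val=0 bits=0x0 at bit 4: 0x00
bank (2b) val=3 bits=0x3 at bit 2: 0x0c
slot (1b) val=1 bits=0x1 at bit 1: 0x0e
flags (1b) val=1 bits=0x1 at bit 0: 0x0f
word = 0x0f → big-endian bytes:
  [0]=0x0f

0f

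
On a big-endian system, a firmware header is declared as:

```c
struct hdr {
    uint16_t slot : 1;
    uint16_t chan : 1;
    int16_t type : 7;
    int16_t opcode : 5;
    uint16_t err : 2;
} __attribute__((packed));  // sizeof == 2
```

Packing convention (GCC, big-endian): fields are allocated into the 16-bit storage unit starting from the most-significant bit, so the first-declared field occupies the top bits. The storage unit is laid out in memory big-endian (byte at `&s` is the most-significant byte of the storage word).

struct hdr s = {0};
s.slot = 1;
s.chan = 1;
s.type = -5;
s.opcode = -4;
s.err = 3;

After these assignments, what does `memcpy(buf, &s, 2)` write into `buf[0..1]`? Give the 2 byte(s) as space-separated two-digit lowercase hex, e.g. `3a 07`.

fd f3

slot (1b) val=1 bits=0x1 at bit 15: 0x8000
chan (1b) val=1 bits=0x1 at bit 14: 0xc000
type (7b) val=-5 bits=0x7b at bit 7: 0xfd80
opcode (5b) val=-4 bits=0x1c at bit 2: 0xfdf0
err (2b) val=3 bits=0x3 at bit 0: 0xfdf3
word = 0xfdf3 → big-endian bytes:
  [0]=0xfd  [1]=0xf3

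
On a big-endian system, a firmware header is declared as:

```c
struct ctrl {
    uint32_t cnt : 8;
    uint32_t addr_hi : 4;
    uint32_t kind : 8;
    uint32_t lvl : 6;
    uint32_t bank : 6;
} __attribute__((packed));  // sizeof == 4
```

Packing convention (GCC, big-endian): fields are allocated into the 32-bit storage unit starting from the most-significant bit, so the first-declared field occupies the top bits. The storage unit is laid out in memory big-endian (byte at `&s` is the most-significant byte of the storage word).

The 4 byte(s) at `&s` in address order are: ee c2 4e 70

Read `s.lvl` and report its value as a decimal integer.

57

[0]=0xee [1]=0xc2 [2]=0x4e [3]=0x70 (big-endian) → word 0xeec24e70
cnt [24+:8] = (word>>24) & 0xff = 238
addr_hi [20+:4] = (word>>20) & 0xf = 12
kind [12+:8] = (word>>12) & 0xff = 36
lvl [6+:6] = (word>>6) & 0x3f = 57  ←
bank [0+:6] = (word>>0) & 0x3f = 48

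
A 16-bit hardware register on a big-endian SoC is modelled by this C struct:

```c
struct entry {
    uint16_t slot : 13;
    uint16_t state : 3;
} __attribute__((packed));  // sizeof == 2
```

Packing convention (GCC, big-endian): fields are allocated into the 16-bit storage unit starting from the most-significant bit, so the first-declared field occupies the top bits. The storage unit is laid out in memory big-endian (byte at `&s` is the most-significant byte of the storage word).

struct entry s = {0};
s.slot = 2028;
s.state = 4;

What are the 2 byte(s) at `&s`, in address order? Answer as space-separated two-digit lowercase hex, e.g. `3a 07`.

3f 64

[3+:13] slot=2028 & 0x1fff = 0x7ec; word=0x3f60
[0+:3] state=4 & 0x7 = 0x4; word=0x3f64
word = 0x3f64 → big-endian bytes:
  [0]=0x3f  [1]=0x64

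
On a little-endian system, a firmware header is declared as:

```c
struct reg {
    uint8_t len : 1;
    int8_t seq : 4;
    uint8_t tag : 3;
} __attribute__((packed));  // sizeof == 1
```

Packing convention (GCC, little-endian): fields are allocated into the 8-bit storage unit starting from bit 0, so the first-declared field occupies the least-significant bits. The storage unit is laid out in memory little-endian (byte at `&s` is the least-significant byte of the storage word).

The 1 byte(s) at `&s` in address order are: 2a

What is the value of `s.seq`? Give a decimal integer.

5

[0]=0x2a (little-endian) → word 0x2a
len [0+:1] = (word>>0) & 0x1 = 0
seq [1+:4] = (word>>1) & 0xf = 5  ←
tag [5+:3] = (word>>5) & 0x7 = 1
seq signed 4b, MSB=0: value = 5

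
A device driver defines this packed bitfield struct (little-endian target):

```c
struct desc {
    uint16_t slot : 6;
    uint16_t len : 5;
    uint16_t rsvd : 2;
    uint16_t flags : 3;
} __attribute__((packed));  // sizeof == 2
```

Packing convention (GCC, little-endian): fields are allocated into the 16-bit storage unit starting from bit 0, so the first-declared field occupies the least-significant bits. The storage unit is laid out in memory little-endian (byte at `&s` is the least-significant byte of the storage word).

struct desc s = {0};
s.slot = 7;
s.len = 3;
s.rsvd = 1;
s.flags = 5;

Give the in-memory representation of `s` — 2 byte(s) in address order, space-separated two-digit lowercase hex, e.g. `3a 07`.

slot:6 = 7 → 0x7 << 0 → word 0x0007
len:5 = 3 → 0x3 << 6 → word 0x00c7
rsvd:2 = 1 → 0x1 << 11 → word 0x08c7
flags:3 = 5 → 0x5 << 13 → word 0xa8c7
word = 0xa8c7 → little-endian bytes:
  [0]=0xc7  [1]=0xa8

c7 a8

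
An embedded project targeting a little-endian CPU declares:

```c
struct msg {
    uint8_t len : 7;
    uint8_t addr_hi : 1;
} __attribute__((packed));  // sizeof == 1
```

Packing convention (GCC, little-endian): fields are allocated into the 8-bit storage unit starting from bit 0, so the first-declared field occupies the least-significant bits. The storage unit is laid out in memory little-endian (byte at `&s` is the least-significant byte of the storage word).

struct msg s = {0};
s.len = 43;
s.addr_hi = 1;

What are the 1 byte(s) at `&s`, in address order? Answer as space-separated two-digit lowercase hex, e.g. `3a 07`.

ab

len:7 = 43 → 0x2b << 0 → word 0x2b
addr_hi:1 = 1 → 0x1 << 7 → word 0xab
word = 0xab → little-endian bytes:
  [0]=0xab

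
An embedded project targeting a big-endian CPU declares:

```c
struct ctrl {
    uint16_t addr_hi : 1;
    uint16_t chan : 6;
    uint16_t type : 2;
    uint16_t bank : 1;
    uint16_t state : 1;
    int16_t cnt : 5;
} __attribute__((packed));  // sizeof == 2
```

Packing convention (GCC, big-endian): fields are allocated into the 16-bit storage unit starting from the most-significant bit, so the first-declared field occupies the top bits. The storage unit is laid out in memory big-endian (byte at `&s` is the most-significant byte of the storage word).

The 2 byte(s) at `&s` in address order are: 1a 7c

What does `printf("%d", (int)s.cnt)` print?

-4

[0]=0x1a [1]=0x7c (big-endian) → word 0x1a7c
addr_hi:1 @ bit 15 → (0x1a7c>>15)&0x1 = 0x0
chan:6 @ bit 9 → (0x1a7c>>9)&0x3f = 0xd
type:2 @ bit 7 → (0x1a7c>>7)&0x3 = 0x0
bank:1 @ bit 6 → (0x1a7c>>6)&0x1 = 0x1
state:1 @ bit 5 → (0x1a7c>>5)&0x1 = 0x1
cnt:5 @ bit 0 → (0x1a7c>>0)&0x1f = 0x1c  ←
cnt signed 5b, MSB=1: 28 - 32 = -4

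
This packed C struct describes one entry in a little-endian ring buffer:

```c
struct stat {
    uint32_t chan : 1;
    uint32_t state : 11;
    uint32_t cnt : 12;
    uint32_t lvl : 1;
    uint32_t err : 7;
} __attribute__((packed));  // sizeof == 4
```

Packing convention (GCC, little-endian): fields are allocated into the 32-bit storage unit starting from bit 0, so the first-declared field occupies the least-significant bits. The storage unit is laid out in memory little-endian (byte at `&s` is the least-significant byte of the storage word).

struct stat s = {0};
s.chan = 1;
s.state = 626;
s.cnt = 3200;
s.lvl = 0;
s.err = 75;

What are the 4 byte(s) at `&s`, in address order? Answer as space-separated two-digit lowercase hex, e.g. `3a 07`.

e5 04 c8 96

[0+:1] chan=1 & 0x1 = 0x1; word=0x00000001
[1+:11] state=626 & 0x7ff = 0x272; word=0x000004e5
[12+:12] cnt=3200 & 0xfff = 0xc80; word=0x00c804e5
[24+:1] lvl=0 & 0x1 = 0x0; word=0x00c804e5
[25+:7] err=75 & 0x7f = 0x4b; word=0x96c804e5
word = 0x96c804e5 → little-endian bytes:
  [0]=0xe5  [1]=0x04  [2]=0xc8  [3]=0x96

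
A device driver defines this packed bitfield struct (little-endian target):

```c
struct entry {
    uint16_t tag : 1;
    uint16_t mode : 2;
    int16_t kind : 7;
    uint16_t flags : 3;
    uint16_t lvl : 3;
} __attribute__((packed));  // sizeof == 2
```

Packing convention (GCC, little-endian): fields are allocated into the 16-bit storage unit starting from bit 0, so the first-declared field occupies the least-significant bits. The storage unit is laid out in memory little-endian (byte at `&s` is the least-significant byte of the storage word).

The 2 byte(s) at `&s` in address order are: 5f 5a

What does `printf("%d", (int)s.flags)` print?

[0]=0x5f [1]=0x5a (little-endian) → word 0x5a5f
tag:1 @ bit 0 → (0x5a5f>>0)&0x1 = 0x1
mode:2 @ bit 1 → (0x5a5f>>1)&0x3 = 0x3
kind:7 @ bit 3 → (0x5a5f>>3)&0x7f = 0x4b
flags:3 @ bit 10 → (0x5a5f>>10)&0x7 = 0x6  ←
lvl:3 @ bit 13 → (0x5a5f>>13)&0x7 = 0x2

6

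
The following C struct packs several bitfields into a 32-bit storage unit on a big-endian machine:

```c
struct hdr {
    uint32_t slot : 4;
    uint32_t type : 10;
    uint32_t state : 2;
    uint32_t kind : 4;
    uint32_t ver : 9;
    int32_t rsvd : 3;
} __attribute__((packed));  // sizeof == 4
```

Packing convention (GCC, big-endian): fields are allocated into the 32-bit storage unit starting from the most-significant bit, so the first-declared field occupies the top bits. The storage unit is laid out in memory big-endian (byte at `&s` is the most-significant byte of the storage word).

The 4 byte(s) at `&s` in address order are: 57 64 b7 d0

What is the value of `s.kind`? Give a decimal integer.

[0]=0x57 [1]=0x64 [2]=0xb7 [3]=0xd0 (big-endian) → word 0x5764b7d0
slot [28+:4] = (word>>28) & 0xf = 5
type [18+:10] = (word>>18) & 0x3ff = 473
state [16+:2] = (word>>16) & 0x3 = 0
kind [12+:4] = (word>>12) & 0xf = 11  ←
ver [3+:9] = (word>>3) & 0x1ff = 250
rsvd [0+:3] = (word>>0) & 0x7 = 0

11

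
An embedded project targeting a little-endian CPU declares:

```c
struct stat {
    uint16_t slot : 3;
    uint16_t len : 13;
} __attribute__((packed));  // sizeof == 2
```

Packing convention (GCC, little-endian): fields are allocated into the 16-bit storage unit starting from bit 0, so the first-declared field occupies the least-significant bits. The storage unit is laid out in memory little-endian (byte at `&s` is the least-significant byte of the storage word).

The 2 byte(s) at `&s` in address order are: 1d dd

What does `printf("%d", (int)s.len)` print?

7075

[0]=0x1d [1]=0xdd (little-endian) → word 0xdd1d
slot [0+:3] = (word>>0) & 0x7 = 5
len [3+:13] = (word>>3) & 0x1fff = 7075  ←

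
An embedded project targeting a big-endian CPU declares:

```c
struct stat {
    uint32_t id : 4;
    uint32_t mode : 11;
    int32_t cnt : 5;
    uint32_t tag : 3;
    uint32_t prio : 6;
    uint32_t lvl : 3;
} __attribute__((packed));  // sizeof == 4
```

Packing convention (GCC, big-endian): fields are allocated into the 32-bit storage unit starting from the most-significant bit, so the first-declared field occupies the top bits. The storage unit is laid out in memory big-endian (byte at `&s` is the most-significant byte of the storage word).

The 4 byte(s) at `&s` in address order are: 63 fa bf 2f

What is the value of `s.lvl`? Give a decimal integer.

7

[0]=0x63 [1]=0xfa [2]=0xbf [3]=0x2f (big-endian) → word 0x63fabf2f
id:4 @ bit 28 → (0x63fabf2f>>28)&0xf = 0x6
mode:11 @ bit 17 → (0x63fabf2f>>17)&0x7ff = 0x1fd
cnt:5 @ bit 12 → (0x63fabf2f>>12)&0x1f = 0xb
tag:3 @ bit 9 → (0x63fabf2f>>9)&0x7 = 0x7
prio:6 @ bit 3 → (0x63fabf2f>>3)&0x3f = 0x25
lvl:3 @ bit 0 → (0x63fabf2f>>0)&0x7 = 0x7  ←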